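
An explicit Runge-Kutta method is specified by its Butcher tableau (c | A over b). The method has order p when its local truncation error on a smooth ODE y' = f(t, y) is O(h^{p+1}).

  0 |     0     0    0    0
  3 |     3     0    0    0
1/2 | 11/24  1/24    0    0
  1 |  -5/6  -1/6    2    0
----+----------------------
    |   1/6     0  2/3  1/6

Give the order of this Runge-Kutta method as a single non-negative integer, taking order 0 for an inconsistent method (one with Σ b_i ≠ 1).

4

b = (1/6, 0, 2/3, 1/6)
c = (0, 3, 1/2, 1)
Ac = (0, 0, 1/8, 1/2)
Σ b_i: 1/6·1 + 2/3·1 + 1/6·1 = 1 ✓
b·c: 2/3·1/2 + 1/6·1 = 1/2 ✓
b·c²: 2/3·1/4 + 1/6·1 = 1/3 ✓
b·Ac: 2/3·1/8 + 1/6·1/2 = 1/6 ✓
b·c³: 2/3·1/8 + 1/6·1 = 1/4 ✓
b·(c∘Ac): 2/3·1/16 + 1/6·1/2 = 1/8 ✓
b·Ac²: 2/3·3/8 + 1/6·(-1) = 1/12 ✓
b·A²c: 1/6·1/4 = 1/24 ✓; 4 stages ⇒ order 4.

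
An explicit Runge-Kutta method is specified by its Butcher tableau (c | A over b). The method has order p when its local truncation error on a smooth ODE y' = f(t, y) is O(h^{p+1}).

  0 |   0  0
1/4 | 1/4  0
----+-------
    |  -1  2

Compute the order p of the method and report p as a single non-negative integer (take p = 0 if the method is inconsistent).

b = (-1, 2)
c = (0, 1/4)
Σ b_i: (-1)·1 + 2·1 = 1 ✓
b·c: 2·1/4 = 1/2 ✓; 2 stages ⇒ order 2.

2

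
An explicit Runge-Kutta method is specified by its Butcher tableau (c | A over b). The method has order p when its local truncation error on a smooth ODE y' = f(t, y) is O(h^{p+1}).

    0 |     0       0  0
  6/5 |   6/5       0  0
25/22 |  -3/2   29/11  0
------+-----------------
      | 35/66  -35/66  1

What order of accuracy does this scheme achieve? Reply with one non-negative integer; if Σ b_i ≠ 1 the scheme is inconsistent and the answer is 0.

b = (35/66, -35/66, 1)
c = (0, 6/5, 25/22)
Ac = (0, 0, 174/55)
Σ b_i: 35/66·1 + (-35/66)·1 + 1·1 = 1 ✓
b·c: (-35/66)·6/5 + 1·25/22 = 1/2 ✓
b·c²: (-35/66)·36/25 + 1·625/484 = 1277/2420 ≠ 1/3 ⇒ order 2.
b·Ac: 1·174/55 = 174/55 ≠ 1/6

2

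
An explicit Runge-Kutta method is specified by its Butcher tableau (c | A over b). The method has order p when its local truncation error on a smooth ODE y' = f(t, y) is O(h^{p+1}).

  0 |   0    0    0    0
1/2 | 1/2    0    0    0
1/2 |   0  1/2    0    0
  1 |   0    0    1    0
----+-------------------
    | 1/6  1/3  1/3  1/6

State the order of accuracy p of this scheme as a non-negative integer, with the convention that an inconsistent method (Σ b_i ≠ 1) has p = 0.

b = (1/6, 1/3, 1/3, 1/6)
c = (0, 1/2, 1/2, 1)
Ac = (0, 0, 1/4, 1/2)
Σ b_i: 1/6·1 + 1/3·1 + 1/3·1 + 1/6·1 = 1 ✓
b·c: 1/3·1/2 + 1/3·1/2 + 1/6·1 = 1/2 ✓
b·c²: 1/3·1/4 + 1/3·1/4 + 1/6·1 = 1/3 ✓
b·Ac: 1/3·1/4 + 1/6·1/2 = 1/6 ✓
b·c³: 1/3·1/8 + 1/3·1/8 + 1/6·1 = 1/4 ✓
b·(c∘Ac): 1/3·1/8 + 1/6·1/2 = 1/8 ✓
b·Ac²: 1/3·1/8 + 1/6·1/4 = 1/12 ✓
b·A²c: 1/6·1/4 = 1/24 ✓; 4 stages ⇒ order 4.

4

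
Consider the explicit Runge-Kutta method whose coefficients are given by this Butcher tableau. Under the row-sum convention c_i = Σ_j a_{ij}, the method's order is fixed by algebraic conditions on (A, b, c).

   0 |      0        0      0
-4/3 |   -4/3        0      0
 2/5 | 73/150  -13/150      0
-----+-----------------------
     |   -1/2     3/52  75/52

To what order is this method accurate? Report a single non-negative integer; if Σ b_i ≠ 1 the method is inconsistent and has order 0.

3

b = (-1/2, 3/52, 75/52)
c = (0, -4/3, 2/5)
Ac = (0, 0, 26/225)
Σ b_i: (-1/2)·1 + 3/52·1 + 75/52·1 = 1 ✓
b·c: 3/52·(-4/3) + 75/52·2/5 = 1/2 ✓
b·c²: 3/52·16/9 + 75/52·4/25 = 1/3 ✓
b·Ac: 75/52·26/225 = 1/6 ✓; 3 stages ⇒ order 3.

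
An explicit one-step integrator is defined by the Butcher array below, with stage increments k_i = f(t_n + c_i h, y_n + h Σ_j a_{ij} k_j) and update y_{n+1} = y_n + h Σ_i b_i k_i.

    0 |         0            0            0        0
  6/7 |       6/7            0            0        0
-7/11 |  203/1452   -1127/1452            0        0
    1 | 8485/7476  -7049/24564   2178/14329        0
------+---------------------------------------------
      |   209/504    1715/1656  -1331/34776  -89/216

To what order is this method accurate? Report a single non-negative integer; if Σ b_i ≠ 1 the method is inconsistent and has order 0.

4

b = (209/504, 1715/1656, -1331/34776, -89/216)
c = (0, 6/7, -7/11, 1)
Ac = (0, 0, -161/242, -61/178)
Σ b_i: 209/504·1 + 1715/1656·1 + (-1331/34776)·1 + (-89/216)·1 = 1 ✓
b·c: 1715/1656·6/7 + (-1331/34776)·(-7/11) + (-89/216)·1 = 1/2 ✓
b·c²: 1715/1656·36/49 + (-1331/34776)·49/121 + (-89/216)·1 = 1/3 ✓
b·Ac: (-1331/34776)·(-161/242) + (-89/216)·(-61/178) = 1/6 ✓
b·c³: 1715/1656·216/343 + (-1331/34776)·(-343/1331) + (-89/216)·1 = 1/4 ✓
b·(c∘Ac): (-1331/34776)·1127/2662 + (-89/216)·(-61/178) = 1/8 ✓
b·Ac²: (-1331/34776)·(-69/121) + (-89/216)·(-93/623) = 1/12 ✓
b·A²c: (-89/216)·(-9/89) = 1/24 ✓; 4 stages ⇒ order 4.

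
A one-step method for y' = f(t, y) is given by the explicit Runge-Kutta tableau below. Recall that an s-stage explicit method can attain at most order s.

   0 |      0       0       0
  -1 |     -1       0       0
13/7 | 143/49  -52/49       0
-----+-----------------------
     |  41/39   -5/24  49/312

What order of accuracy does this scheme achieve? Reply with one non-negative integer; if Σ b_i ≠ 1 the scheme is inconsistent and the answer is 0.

3

b = (41/39, -5/24, 49/312)
c = (0, -1, 13/7)
Ac = (0, 0, 52/49)
Σ b_i: 41/39·1 + (-5/24)·1 + 49/312·1 = 1 ✓
b·c: (-5/24)·(-1) + 49/312·13/7 = 1/2 ✓
b·c²: (-5/24)·1 + 49/312·169/49 = 1/3 ✓
b·Ac: 49/312·52/49 = 1/6 ✓; 3 stages ⇒ order 3.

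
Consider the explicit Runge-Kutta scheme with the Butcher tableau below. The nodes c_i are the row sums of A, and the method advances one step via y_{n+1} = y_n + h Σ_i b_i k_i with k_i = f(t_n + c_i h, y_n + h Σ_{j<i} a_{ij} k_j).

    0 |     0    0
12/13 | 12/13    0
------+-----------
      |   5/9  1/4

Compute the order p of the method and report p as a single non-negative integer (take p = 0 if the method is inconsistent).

0

b = (5/9, 1/4)
c = (0, 12/13)
Σ b_i: 5/9·1 + 1/4·1 = 29/36 ≠ 1 ⇒ order 0.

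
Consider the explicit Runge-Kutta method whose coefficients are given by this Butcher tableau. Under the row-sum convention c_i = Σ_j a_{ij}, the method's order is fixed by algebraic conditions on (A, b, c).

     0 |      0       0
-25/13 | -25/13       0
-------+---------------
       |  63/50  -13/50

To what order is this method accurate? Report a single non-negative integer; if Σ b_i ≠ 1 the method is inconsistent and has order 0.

b = (63/50, -13/50)
c = (0, -25/13)
Σ b_i: 63/50·1 + (-13/50)·1 = 1 ✓
b·c: (-13/50)·(-25/13) = 1/2 ✓; 2 stages ⇒ order 2.

2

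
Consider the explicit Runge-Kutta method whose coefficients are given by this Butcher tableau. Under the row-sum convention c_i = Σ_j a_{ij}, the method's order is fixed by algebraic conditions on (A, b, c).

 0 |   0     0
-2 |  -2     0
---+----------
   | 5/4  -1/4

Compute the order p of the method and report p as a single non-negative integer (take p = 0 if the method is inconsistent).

b = (5/4, -1/4)
c = (0, -2)
Σ b_i: 5/4·1 + (-1/4)·1 = 1 ✓
b·c: (-1/4)·(-2) = 1/2 ✓; 2 stages ⇒ order 2.

2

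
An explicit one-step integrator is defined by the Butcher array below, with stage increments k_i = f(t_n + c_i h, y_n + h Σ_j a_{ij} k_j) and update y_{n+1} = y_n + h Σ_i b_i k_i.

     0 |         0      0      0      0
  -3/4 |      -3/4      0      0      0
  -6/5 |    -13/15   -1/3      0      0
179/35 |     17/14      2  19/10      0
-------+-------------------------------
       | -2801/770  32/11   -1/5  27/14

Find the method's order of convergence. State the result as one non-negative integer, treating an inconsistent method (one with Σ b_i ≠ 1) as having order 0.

b = (-2801/770, 32/11, -1/5, 27/14)
c = (0, -3/4, -6/5, 179/35)
Ac = (0, 0, 1/4, -189/50)
Σ b_i: (-2801/770)·1 + 32/11·1 + (-1/5)·1 + 27/14·1 = 1 ✓
b·c: 32/11·(-3/4) + (-1/5)·(-6/5) + 27/14·179/35 = 213483/26950 ≠ 1/2 ⇒ order 1.

1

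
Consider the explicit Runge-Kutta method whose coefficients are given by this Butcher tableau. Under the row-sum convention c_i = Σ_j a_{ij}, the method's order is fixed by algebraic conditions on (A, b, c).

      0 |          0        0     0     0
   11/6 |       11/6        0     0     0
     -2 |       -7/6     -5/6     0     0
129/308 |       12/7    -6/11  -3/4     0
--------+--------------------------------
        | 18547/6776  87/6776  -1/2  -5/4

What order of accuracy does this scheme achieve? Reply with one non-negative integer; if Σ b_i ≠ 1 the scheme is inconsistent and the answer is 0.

b = (18547/6776, 87/6776, -1/2, -5/4)
c = (0, 11/6, -2, 129/308)
Ac = (0, 0, -55/36, 1/2)
Σ b_i: 18547/6776·1 + 87/6776·1 + (-1/2)·1 + (-5/4)·1 = 1 ✓
b·c: 87/6776·11/6 + (-1/2)·(-2) + (-5/4)·129/308 = 1/2 ✓
b·c²: 87/6776·121/36 + (-1/2)·4 + (-5/4)·16641/94864 = -2477225/1138368 ≠ 1/3 ⇒ order 2.
b·Ac: (-1/2)·(-55/36) + (-5/4)·1/2 = 5/36 ≠ 1/6

2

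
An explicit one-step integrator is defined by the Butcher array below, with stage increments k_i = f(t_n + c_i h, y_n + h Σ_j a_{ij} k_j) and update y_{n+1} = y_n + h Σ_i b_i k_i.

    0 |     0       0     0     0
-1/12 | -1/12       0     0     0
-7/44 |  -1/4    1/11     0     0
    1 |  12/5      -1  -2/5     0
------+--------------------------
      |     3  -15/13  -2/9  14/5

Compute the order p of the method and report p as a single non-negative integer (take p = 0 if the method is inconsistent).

b = (3, -15/13, -2/9, 14/5)
c = (0, -1/12, -7/44, 1)
Ac = (0, 0, -1/132, 97/660)
Σ b_i: 3·1 + (-15/13)·1 + (-2/9)·1 + 14/5·1 = 2588/585 ≠ 1 ⇒ order 0.

0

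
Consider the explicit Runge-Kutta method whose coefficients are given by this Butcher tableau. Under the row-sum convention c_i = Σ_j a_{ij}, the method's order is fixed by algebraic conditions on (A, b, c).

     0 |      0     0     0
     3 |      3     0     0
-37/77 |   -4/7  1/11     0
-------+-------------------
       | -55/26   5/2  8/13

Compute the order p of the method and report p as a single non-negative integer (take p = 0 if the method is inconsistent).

1

b = (-55/26, 5/2, 8/13)
c = (0, 3, -37/77)
Ac = (0, 0, 3/11)
Σ b_i: (-55/26)·1 + 5/2·1 + 8/13·1 = 1 ✓
b·c: 5/2·3 + 8/13·(-37/77) = 14423/2002 ≠ 1/2 ⇒ order 1.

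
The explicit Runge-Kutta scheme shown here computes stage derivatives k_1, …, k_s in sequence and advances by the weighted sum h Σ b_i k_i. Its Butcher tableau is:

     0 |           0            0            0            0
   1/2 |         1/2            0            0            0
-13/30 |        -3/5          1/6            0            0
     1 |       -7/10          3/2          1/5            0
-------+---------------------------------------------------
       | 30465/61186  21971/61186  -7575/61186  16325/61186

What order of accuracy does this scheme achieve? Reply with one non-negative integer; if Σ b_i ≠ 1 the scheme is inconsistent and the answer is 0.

b = (30465/61186, 21971/61186, -7575/61186, 16325/61186)
c = (0, 1/2, -13/30, 1)
Ac = (0, 0, 1/12, 199/300)
Σ b_i: 30465/61186·1 + 21971/61186·1 + (-7575/61186)·1 + 16325/61186·1 = 1 ✓
b·c: 21971/61186·1/2 + (-7575/61186)·(-13/30) + 16325/61186·1 = 1/2 ✓
b·c²: 21971/61186·1/4 + (-7575/61186)·169/900 + 16325/61186·1 = 1/3 ✓
b·Ac: (-7575/61186)·1/12 + 16325/61186·199/300 = 1/6 ✓
b·c³: 21971/61186·1/8 + (-7575/61186)·(-2197/27000) + 16325/61186·1 = 885949/2753370 ≠ 1/4 ⇒ order 3.
b·(c∘Ac): (-7575/61186)·(-13/360) + 16325/61186·199/300 = 266459/1468464 ≠ 1/8
b·Ac²: (-7575/61186)·1/24 + 16325/61186·3713/9000 = 577741/5506740 ≠ 1/12
b·A²c: 16325/61186·1/60 = 3265/734232 ≠ 1/24

3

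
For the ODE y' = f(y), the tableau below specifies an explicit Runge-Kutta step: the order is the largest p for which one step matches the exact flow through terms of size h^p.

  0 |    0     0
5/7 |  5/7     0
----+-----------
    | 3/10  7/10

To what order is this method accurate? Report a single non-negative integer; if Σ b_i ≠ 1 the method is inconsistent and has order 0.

b = (3/10, 7/10)
c = (0, 5/7)
Σ b_i: 3/10·1 + 7/10·1 = 1 ✓
b·c: 7/10·5/7 = 1/2 ✓; 2 stages ⇒ order 2.

2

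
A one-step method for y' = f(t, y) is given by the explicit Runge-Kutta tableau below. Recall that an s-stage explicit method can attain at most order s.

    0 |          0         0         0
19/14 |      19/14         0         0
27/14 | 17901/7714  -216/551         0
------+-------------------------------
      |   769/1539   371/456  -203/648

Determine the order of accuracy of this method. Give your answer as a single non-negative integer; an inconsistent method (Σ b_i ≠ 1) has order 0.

3

b = (769/1539, 371/456, -203/648)
c = (0, 19/14, 27/14)
Ac = (0, 0, -108/203)
Σ b_i: 769/1539·1 + 371/456·1 + (-203/648)·1 = 1 ✓
b·c: 371/456·19/14 + (-203/648)·27/14 = 1/2 ✓
b·c²: 371/456·361/196 + (-203/648)·729/196 = 1/3 ✓
b·Ac: (-203/648)·(-108/203) = 1/6 ✓; 3 stages ⇒ order 3.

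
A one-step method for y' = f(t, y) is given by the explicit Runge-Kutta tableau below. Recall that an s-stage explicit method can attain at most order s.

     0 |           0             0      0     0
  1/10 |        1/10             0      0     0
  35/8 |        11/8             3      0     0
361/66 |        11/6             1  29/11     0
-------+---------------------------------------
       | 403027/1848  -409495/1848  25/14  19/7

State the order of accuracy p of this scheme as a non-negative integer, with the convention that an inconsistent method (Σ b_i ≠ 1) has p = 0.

2

b = (403027/1848, -409495/1848, 25/14, 19/7)
c = (0, 1/10, 35/8, 361/66)
Ac = (0, 0, 3/10, 5119/440)
Σ b_i: 403027/1848·1 + (-409495/1848)·1 + 25/14·1 + 19/7·1 = 1 ✓
b·c: (-409495/1848)·1/10 + 25/14·35/8 + 19/7·361/66 = 1/2 ✓
b·c²: (-409495/1848)·1/100 + 25/14·1225/64 + 19/7·130321/4356 = 552118297/4878720 ≠ 1/3 ⇒ order 2.
b·Ac: 25/14·3/10 + 19/7·5119/440 = 98911/3080 ≠ 1/6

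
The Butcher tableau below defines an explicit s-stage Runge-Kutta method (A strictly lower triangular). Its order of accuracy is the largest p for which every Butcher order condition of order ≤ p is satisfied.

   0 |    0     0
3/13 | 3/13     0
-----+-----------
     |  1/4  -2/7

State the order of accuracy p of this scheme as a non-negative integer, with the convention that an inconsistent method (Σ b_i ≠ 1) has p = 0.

b = (1/4, -2/7)
c = (0, 3/13)
Σ b_i: 1/4·1 + (-2/7)·1 = -1/28 ≠ 1 ⇒ order 0.

0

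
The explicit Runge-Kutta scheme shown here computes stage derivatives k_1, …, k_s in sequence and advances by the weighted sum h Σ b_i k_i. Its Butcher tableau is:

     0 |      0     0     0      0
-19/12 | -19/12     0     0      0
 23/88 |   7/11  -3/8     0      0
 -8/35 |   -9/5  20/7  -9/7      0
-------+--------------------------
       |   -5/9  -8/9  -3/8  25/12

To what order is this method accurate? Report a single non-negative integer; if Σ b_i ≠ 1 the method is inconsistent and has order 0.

0

b = (-5/9, -8/9, -3/8, 25/12)
c = (0, -19/12, 23/88, -8/35)
Ac = (0, 0, 19/32, -1283/264)
Σ b_i: (-5/9)·1 + (-8/9)·1 + (-3/8)·1 + 25/12·1 = 19/72 ≠ 1 ⇒ order 0.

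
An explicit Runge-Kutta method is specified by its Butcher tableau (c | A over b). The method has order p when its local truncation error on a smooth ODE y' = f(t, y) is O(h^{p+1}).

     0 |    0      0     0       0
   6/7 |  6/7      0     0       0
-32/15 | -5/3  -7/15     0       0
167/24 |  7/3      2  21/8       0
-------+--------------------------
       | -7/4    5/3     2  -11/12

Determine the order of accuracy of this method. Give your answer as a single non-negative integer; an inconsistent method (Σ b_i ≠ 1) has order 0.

b = (-7/4, 5/3, 2, -11/12)
c = (0, 6/7, -32/15, 167/24)
Ac = (0, 0, -2/5, -136/35)
Σ b_i: (-7/4)·1 + 5/3·1 + 2·1 + (-11/12)·1 = 1 ✓
b·c: 5/3·6/7 + 2·(-32/15) + (-11/12)·167/24 = -92903/10080 ≠ 1/2 ⇒ order 1.

1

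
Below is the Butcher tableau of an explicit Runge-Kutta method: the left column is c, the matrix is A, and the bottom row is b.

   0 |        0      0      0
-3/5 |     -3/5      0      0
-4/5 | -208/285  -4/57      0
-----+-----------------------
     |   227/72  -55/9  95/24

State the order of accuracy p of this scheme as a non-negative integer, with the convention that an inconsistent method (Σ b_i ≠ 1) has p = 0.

3

b = (227/72, -55/9, 95/24)
c = (0, -3/5, -4/5)
Ac = (0, 0, 4/95)
Σ b_i: 227/72·1 + (-55/9)·1 + 95/24·1 = 1 ✓
b·c: (-55/9)·(-3/5) + 95/24·(-4/5) = 1/2 ✓
b·c²: (-55/9)·9/25 + 95/24·16/25 = 1/3 ✓
b·Ac: 95/24·4/95 = 1/6 ✓; 3 stages ⇒ order 3.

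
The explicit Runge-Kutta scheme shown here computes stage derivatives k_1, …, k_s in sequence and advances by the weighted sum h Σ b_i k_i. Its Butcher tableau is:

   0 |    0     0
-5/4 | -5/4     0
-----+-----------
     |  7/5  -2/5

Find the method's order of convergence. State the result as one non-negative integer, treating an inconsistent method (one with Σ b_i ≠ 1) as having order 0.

b = (7/5, -2/5)
c = (0, -5/4)
Σ b_i: 7/5·1 + (-2/5)·1 = 1 ✓
b·c: (-2/5)·(-5/4) = 1/2 ✓; 2 stages ⇒ order 2.

2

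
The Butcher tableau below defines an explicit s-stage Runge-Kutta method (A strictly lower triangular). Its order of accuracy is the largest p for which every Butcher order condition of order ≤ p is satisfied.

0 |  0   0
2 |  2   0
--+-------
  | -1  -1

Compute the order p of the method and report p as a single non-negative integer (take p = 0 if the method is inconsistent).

0

b = (-1, -1)
c = (0, 2)
Σ b_i: (-1)·1 + (-1)·1 = -2 ≠ 1 ⇒ order 0.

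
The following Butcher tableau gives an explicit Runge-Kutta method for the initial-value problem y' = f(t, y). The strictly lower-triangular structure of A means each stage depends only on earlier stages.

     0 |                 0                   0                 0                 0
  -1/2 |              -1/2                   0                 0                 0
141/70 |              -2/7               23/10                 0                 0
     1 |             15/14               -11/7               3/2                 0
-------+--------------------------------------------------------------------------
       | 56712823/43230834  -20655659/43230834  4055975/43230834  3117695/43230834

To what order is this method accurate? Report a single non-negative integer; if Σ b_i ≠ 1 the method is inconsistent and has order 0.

3

b = (56712823/43230834, -20655659/43230834, 4055975/43230834, 3117695/43230834)
c = (0, -1/2, 141/70, 1)
Ac = (0, 0, -23/20, 533/140)
Σ b_i: 56712823/43230834·1 + (-20655659/43230834)·1 + 4055975/43230834·1 + 3117695/43230834·1 = 1 ✓
b·c: (-20655659/43230834)·(-1/2) + 4055975/43230834·141/70 + 3117695/43230834·1 = 1/2 ✓
b·c²: (-20655659/43230834)·1/4 + 4055975/43230834·19881/4900 + 3117695/43230834·1 = 1/3 ✓
b·Ac: 4055975/43230834·(-23/20) + 3117695/43230834·533/140 = 1/6 ✓
b·c³: (-20655659/43230834)·(-1/8) + 4055975/43230834·2803221/343000 + 3117695/43230834·1 = 129492469/144102780 ≠ 1/4 ⇒ order 3.
b·(c∘Ac): 4055975/43230834·(-3243/1400) + 3117695/43230834·533/140 = 19793071/345846672 ≠ 1/8
b·Ac²: 4055975/43230834·23/40 + 3117695/43230834·55793/9800 = 156191251/336239820 ≠ 1/12
b·A²c: 3117695/43230834·(-69/40) = -14341397/115282224 ≠ 1/24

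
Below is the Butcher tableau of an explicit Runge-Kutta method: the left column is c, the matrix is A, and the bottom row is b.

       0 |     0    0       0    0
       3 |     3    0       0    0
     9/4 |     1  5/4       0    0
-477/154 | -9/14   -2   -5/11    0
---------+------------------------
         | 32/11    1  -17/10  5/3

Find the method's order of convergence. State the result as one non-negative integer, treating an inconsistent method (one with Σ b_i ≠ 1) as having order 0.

0

b = (32/11, 1, -17/10, 5/3)
c = (0, 3, 9/4, -477/154)
Ac = (0, 0, 15/4, -309/44)
Σ b_i: 32/11·1 + 1·1 + (-17/10)·1 + 5/3·1 = 1279/330 ≠ 1 ⇒ order 0.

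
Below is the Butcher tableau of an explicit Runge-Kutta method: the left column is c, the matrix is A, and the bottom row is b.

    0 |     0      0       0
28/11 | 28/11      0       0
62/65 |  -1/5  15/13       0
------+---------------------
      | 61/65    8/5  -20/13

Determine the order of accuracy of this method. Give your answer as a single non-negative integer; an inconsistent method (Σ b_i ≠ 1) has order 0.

1

b = (61/65, 8/5, -20/13)
c = (0, 28/11, 62/65)
Ac = (0, 0, 420/143)
Σ b_i: 61/65·1 + 8/5·1 + (-20/13)·1 = 1 ✓
b·c: 8/5·28/11 + (-20/13)·62/65 = 24216/9295 ≠ 1/2 ⇒ order 1.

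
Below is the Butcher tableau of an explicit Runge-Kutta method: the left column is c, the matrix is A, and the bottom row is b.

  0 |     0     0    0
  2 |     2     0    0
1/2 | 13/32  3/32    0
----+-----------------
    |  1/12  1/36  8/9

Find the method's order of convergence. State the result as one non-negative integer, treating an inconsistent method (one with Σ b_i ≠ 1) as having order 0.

3

b = (1/12, 1/36, 8/9)
c = (0, 2, 1/2)
Ac = (0, 0, 3/16)
Σ b_i: 1/12·1 + 1/36·1 + 8/9·1 = 1 ✓
b·c: 1/36·2 + 8/9·1/2 = 1/2 ✓
b·c²: 1/36·4 + 8/9·1/4 = 1/3 ✓
b·Ac: 8/9·3/16 = 1/6 ✓; 3 stages ⇒ order 3.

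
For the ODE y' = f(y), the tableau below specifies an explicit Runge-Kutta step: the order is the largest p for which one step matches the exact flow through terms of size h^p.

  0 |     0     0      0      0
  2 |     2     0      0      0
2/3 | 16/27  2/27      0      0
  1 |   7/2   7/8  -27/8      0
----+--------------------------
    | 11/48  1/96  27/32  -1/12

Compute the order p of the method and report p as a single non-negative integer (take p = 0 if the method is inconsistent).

4

b = (11/48, 1/96, 27/32, -1/12)
c = (0, 2, 2/3, 1)
Ac = (0, 0, 4/27, -1/2)
Σ b_i: 11/48·1 + 1/96·1 + 27/32·1 + (-1/12)·1 = 1 ✓
b·c: 1/96·2 + 27/32·2/3 + (-1/12)·1 = 1/2 ✓
b·c²: 1/96·4 + 27/32·4/9 + (-1/12)·1 = 1/3 ✓
b·Ac: 27/32·4/27 + (-1/12)·(-1/2) = 1/6 ✓
b·c³: 1/96·8 + 27/32·8/27 + (-1/12)·1 = 1/4 ✓
b·(c∘Ac): 27/32·8/81 + (-1/12)·(-1/2) = 1/8 ✓
b·Ac²: 27/32·8/27 + (-1/12)·2 = 1/12 ✓
b·A²c: (-1/12)·(-1/2) = 1/24 ✓; 4 stages ⇒ order 4.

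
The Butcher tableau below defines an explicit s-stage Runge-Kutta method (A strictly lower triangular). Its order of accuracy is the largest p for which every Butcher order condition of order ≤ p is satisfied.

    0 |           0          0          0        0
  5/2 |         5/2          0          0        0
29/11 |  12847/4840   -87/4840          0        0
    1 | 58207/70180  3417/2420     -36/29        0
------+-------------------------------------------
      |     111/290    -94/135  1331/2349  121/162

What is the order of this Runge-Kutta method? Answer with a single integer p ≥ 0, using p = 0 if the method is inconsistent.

4

b = (111/290, -94/135, 1331/2349, 121/162)
c = (0, 5/2, 29/11, 1)
Ac = (0, 0, -87/1936, 249/968)
Σ b_i: 111/290·1 + (-94/135)·1 + 1331/2349·1 + 121/162·1 = 1 ✓
b·c: (-94/135)·5/2 + 1331/2349·29/11 + 121/162·1 = 1/2 ✓
b·c²: (-94/135)·25/4 + 1331/2349·841/121 + 121/162·1 = 1/3 ✓
b·Ac: 1331/2349·(-87/1936) + 121/162·249/968 = 1/6 ✓
b·c³: (-94/135)·125/8 + 1331/2349·24389/1331 + 121/162·1 = 1/4 ✓
b·(c∘Ac): 1331/2349·(-2523/21296) + 121/162·249/968 = 1/8 ✓
b·Ac²: 1331/2349·(-435/3872) + 121/162·381/1936 = 1/12 ✓
b·A²c: 121/162·27/484 = 1/24 ✓; 4 stages ⇒ order 4.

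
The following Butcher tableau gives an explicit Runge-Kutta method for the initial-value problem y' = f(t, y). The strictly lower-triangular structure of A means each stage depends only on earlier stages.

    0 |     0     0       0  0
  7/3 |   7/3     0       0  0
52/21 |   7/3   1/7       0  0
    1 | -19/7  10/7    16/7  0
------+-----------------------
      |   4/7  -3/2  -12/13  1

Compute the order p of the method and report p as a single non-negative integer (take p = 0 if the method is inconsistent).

0

b = (4/7, -3/2, -12/13, 1)
c = (0, 7/3, 52/21, 1)
Ac = (0, 0, 1/3, 1322/147)
Σ b_i: 4/7·1 + (-3/2)·1 + (-12/13)·1 + 1·1 = -155/182 ≠ 1 ⇒ order 0.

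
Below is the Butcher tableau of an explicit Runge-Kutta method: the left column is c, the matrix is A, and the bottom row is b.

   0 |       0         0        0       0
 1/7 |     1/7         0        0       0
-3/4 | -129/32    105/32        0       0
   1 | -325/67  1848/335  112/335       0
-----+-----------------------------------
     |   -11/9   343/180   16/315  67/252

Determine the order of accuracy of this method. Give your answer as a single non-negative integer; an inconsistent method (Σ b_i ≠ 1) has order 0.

b = (-11/9, 343/180, 16/315, 67/252)
c = (0, 1/7, -3/4, 1)
Ac = (0, 0, 15/32, 36/67)
Σ b_i: (-11/9)·1 + 343/180·1 + 16/315·1 + 67/252·1 = 1 ✓
b·c: 343/180·1/7 + 16/315·(-3/4) + 67/252·1 = 1/2 ✓
b·c²: 343/180·1/49 + 16/315·9/16 + 67/252·1 = 1/3 ✓
b·Ac: 16/315·15/32 + 67/252·36/67 = 1/6 ✓
b·c³: 343/180·1/343 + 16/315·(-27/64) + 67/252·1 = 1/4 ✓
b·(c∘Ac): 16/315·(-45/128) + 67/252·36/67 = 1/8 ✓
b·Ac²: 16/315·15/224 + 67/252·141/469 = 1/12 ✓
b·A²c: 67/252·21/134 = 1/24 ✓; 4 stages ⇒ order 4.

4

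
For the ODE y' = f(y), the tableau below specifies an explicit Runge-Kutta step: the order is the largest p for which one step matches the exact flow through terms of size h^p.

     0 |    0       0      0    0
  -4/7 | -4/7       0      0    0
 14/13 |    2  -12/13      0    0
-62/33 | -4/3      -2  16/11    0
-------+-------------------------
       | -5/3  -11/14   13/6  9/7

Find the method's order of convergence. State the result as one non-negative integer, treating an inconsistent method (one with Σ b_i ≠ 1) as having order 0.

1

b = (-5/3, -11/14, 13/6, 9/7)
c = (0, -4/7, 14/13, -62/33)
Ac = (0, 0, 48/91, 2712/1001)
Σ b_i: (-5/3)·1 + (-11/14)·1 + 13/6·1 + 9/7·1 = 1 ✓
b·c: (-11/14)·(-4/7) + 13/6·14/13 + 9/7·(-62/33) = 593/1617 ≠ 1/2 ⇒ order 1.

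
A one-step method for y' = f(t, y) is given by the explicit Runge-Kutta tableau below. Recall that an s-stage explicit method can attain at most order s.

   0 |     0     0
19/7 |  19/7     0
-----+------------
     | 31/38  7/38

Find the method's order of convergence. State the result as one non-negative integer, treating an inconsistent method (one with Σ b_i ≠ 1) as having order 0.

2

b = (31/38, 7/38)
c = (0, 19/7)
Σ b_i: 31/38·1 + 7/38·1 = 1 ✓
b·c: 7/38·19/7 = 1/2 ✓; 2 stages ⇒ order 2.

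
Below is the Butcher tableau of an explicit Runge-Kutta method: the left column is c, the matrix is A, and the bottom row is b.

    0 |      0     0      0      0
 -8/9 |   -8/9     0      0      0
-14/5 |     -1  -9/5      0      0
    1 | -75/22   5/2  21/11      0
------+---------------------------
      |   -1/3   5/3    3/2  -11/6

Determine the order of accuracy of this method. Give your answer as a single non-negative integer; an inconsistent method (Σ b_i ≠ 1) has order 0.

b = (-1/3, 5/3, 3/2, -11/6)
c = (0, -8/9, -14/5, 1)
Ac = (0, 0, 8/5, -3746/495)
Σ b_i: (-1/3)·1 + 5/3·1 + 3/2·1 + (-11/6)·1 = 1 ✓
b·c: 5/3·(-8/9) + 3/2·(-14/5) + (-11/6)·1 = -2029/270 ≠ 1/2 ⇒ order 1.

1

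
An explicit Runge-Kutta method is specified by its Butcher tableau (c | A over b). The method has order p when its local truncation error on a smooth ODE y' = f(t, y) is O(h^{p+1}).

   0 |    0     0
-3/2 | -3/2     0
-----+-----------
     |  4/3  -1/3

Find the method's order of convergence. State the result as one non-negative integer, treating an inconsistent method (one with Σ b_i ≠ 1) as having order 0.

b = (4/3, -1/3)
c = (0, -3/2)
Σ b_i: 4/3·1 + (-1/3)·1 = 1 ✓
b·c: (-1/3)·(-3/2) = 1/2 ✓; 2 stages ⇒ order 2.

2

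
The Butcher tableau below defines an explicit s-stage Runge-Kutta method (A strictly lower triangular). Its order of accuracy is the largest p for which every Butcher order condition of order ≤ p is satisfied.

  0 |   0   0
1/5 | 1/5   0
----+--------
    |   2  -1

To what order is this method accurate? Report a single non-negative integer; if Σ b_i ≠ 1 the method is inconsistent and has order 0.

b = (2, -1)
c = (0, 1/5)
Σ b_i: 2·1 + (-1)·1 = 1 ✓
b·c: (-1)·1/5 = -1/5 ≠ 1/2 ⇒ order 1.

1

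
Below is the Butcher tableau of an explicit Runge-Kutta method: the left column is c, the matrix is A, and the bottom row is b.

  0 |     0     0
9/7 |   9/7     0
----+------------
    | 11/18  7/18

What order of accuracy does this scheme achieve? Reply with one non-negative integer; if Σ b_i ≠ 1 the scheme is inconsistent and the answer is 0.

b = (11/18, 7/18)
c = (0, 9/7)
Σ b_i: 11/18·1 + 7/18·1 = 1 ✓
b·c: 7/18·9/7 = 1/2 ✓; 2 stages ⇒ order 2.

2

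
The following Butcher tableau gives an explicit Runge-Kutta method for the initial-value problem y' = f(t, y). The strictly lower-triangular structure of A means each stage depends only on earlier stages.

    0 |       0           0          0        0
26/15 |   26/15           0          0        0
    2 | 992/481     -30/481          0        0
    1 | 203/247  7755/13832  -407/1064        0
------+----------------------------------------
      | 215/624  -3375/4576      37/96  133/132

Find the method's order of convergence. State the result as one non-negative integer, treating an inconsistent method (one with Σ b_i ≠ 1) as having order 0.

b = (215/624, -3375/4576, 37/96, 133/132)
c = (0, 26/15, 2, 1)
Ac = (0, 0, -4/37, 55/266)
Σ b_i: 215/624·1 + (-3375/4576)·1 + 37/96·1 + 133/132·1 = 1 ✓
b·c: (-3375/4576)·26/15 + 37/96·2 + 133/132·1 = 1/2 ✓
b·c²: (-3375/4576)·676/225 + 37/96·4 + 133/132·1 = 1/3 ✓
b·Ac: 37/96·(-4/37) + 133/132·55/266 = 1/6 ✓
b·c³: (-3375/4576)·17576/3375 + 37/96·8 + 133/132·1 = 1/4 ✓
b·(c∘Ac): 37/96·(-8/37) + 133/132·55/266 = 1/8 ✓
b·Ac²: 37/96·(-104/555) + 133/132·44/285 = 1/12 ✓
b·A²c: 133/132·11/266 = 1/24 ✓; 4 stages ⇒ order 4.

4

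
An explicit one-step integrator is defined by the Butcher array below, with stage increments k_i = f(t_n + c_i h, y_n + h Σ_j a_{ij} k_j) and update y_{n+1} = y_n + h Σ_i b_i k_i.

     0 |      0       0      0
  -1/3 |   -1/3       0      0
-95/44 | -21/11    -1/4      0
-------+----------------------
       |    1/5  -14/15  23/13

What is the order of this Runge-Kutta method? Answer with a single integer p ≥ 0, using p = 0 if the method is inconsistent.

b = (1/5, -14/15, 23/13)
c = (0, -1/3, -95/44)
Ac = (0, 0, 1/12)
Σ b_i: 1/5·1 + (-14/15)·1 + 23/13·1 = 202/195 ≠ 1 ⇒ order 0.

0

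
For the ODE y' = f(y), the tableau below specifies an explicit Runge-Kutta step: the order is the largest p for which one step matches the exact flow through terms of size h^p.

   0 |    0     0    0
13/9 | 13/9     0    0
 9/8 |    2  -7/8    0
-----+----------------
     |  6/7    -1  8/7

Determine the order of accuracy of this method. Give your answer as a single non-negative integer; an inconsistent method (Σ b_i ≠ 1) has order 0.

1

b = (6/7, -1, 8/7)
c = (0, 13/9, 9/8)
Ac = (0, 0, -91/72)
Σ b_i: 6/7·1 + (-1)·1 + 8/7·1 = 1 ✓
b·c: (-1)·13/9 + 8/7·9/8 = -10/63 ≠ 1/2 ⇒ order 1.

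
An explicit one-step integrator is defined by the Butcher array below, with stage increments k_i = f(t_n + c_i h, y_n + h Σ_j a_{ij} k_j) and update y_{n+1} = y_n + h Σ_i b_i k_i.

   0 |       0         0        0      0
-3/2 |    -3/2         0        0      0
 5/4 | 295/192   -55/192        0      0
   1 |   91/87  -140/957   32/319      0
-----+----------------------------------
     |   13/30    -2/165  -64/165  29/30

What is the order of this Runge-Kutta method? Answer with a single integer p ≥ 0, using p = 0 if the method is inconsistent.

4

b = (13/30, -2/165, -64/165, 29/30)
c = (0, -3/2, 5/4, 1)
Ac = (0, 0, 55/128, 10/29)
Σ b_i: 13/30·1 + (-2/165)·1 + (-64/165)·1 + 29/30·1 = 1 ✓
b·c: (-2/165)·(-3/2) + (-64/165)·5/4 + 29/30·1 = 1/2 ✓
b·c²: (-2/165)·9/4 + (-64/165)·25/16 + 29/30·1 = 1/3 ✓
b·Ac: (-64/165)·55/128 + 29/30·10/29 = 1/6 ✓
b·c³: (-2/165)·(-27/8) + (-64/165)·125/64 + 29/30·1 = 1/4 ✓
b·(c∘Ac): (-64/165)·275/512 + 29/30·10/29 = 1/8 ✓
b·Ac²: (-64/165)·(-165/256) + 29/30·(-5/29) = 1/12 ✓
b·A²c: 29/30·5/116 = 1/24 ✓; 4 stages ⇒ order 4.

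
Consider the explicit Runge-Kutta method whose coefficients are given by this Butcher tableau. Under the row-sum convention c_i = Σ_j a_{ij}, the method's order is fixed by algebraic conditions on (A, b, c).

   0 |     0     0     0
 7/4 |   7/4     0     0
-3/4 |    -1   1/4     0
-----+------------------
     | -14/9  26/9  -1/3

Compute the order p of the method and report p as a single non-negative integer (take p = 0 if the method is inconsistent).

b = (-14/9, 26/9, -1/3)
c = (0, 7/4, -3/4)
Ac = (0, 0, 7/16)
Σ b_i: (-14/9)·1 + 26/9·1 + (-1/3)·1 = 1 ✓
b·c: 26/9·7/4 + (-1/3)·(-3/4) = 191/36 ≠ 1/2 ⇒ order 1.

1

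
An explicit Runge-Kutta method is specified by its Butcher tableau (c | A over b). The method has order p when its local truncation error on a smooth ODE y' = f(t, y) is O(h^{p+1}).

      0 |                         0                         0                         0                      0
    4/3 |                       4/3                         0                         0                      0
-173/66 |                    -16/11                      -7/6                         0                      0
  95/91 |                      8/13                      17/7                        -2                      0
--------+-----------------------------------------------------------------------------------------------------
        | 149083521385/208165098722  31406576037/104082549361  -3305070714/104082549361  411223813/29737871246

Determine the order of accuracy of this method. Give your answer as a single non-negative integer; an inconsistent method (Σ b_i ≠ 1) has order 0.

b = (149083521385/208165098722, 31406576037/104082549361, -3305070714/104082549361, 411223813/29737871246)
c = (0, 4/3, -173/66, 95/91)
Ac = (0, 0, -14/9, 653/77)
Σ b_i: 149083521385/208165098722·1 + 31406576037/104082549361·1 + (-3305070714/104082549361)·1 + 411223813/29737871246·1 = 1 ✓
b·c: 31406576037/104082549361·4/3 + (-3305070714/104082549361)·(-173/66) + 411223813/29737871246·95/91 = 1/2 ✓
b·c²: 31406576037/104082549361·16/9 + (-3305070714/104082549361)·29929/4356 + 411223813/29737871246·9025/8281 = 1/3 ✓
b·Ac: (-3305070714/104082549361)·(-14/9) + 411223813/29737871246·653/77 = 1/6 ✓
b·c³: 31406576037/104082549361·64/27 + (-3305070714/104082549361)·(-5177717/287496) + 411223813/29737871246·857375/753571 = 4886701292869007/3750718748772996 ≠ 1/4 ⇒ order 3.
b·(c∘Ac): (-3305070714/104082549361)·1211/297 + 411223813/29737871246·62035/7007 = -13209099581/1873485888498 ≠ 1/8
b·Ac²: (-3305070714/104082549361)·(-56/27) + 411223813/29737871246·(-47893/5082) = -379532649575/5888098506708 ≠ 1/12
b·A²c: 411223813/29737871246·28/9 = 5757133382/133820420607 ≠ 1/24

3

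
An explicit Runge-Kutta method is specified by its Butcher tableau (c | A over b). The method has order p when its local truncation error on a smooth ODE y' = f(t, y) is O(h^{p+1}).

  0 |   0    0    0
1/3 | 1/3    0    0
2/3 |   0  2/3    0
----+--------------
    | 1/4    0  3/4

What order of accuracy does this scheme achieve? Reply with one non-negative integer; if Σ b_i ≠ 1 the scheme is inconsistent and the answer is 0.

3

b = (1/4, 0, 3/4)
c = (0, 1/3, 2/3)
Ac = (0, 0, 2/9)
Σ b_i: 1/4·1 + 3/4·1 = 1 ✓
b·c: 3/4·2/3 = 1/2 ✓
b·c²: 3/4·4/9 = 1/3 ✓
b·Ac: 3/4·2/9 = 1/6 ✓; 3 stages ⇒ order 3.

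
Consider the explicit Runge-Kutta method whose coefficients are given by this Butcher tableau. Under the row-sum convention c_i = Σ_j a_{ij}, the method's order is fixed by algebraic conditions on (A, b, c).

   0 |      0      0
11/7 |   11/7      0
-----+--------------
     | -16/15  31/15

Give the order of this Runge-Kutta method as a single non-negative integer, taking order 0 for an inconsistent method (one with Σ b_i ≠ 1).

1

b = (-16/15, 31/15)
c = (0, 11/7)
Σ b_i: (-16/15)·1 + 31/15·1 = 1 ✓
b·c: 31/15·11/7 = 341/105 ≠ 1/2 ⇒ order 1.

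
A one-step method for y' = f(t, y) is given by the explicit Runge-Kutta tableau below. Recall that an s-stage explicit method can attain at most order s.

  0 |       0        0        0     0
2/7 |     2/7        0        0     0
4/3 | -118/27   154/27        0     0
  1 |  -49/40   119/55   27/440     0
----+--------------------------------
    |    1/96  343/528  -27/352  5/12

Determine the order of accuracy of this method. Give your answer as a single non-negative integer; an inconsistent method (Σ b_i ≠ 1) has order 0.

b = (1/96, 343/528, -27/352, 5/12)
c = (0, 2/7, 4/3, 1)
Ac = (0, 0, 44/27, 7/10)
Σ b_i: 1/96·1 + 343/528·1 + (-27/352)·1 + 5/12·1 = 1 ✓
b·c: 343/528·2/7 + (-27/352)·4/3 + 5/12·1 = 1/2 ✓
b·c²: 343/528·4/49 + (-27/352)·16/9 + 5/12·1 = 1/3 ✓
b·Ac: (-27/352)·44/27 + 5/12·7/10 = 1/6 ✓
b·c³: 343/528·8/343 + (-27/352)·64/27 + 5/12·1 = 1/4 ✓
b·(c∘Ac): (-27/352)·176/81 + 5/12·7/10 = 1/8 ✓
b·Ac²: (-27/352)·88/189 + 5/12·2/7 = 1/12 ✓
b·A²c: 5/12·1/10 = 1/24 ✓; 4 stages ⇒ order 4.

4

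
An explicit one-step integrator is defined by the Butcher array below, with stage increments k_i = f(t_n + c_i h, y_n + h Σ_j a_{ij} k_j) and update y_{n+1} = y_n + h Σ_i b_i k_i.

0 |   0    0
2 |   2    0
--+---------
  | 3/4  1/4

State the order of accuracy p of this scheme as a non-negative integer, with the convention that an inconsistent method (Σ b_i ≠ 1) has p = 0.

2

b = (3/4, 1/4)
c = (0, 2)
Σ b_i: 3/4·1 + 1/4·1 = 1 ✓
b·c: 1/4·2 = 1/2 ✓; 2 stages ⇒ order 2.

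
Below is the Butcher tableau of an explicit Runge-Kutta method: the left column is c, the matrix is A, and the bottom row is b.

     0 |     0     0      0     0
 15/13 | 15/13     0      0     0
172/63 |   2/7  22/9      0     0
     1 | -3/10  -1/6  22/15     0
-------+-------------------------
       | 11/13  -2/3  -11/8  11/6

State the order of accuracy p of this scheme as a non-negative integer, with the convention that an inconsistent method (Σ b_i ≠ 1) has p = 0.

0

b = (11/13, -2/3, -11/8, 11/6)
c = (0, 15/13, 172/63, 1)
Ac = (0, 0, 110/39, 93659/24570)
Σ b_i: 11/13·1 + (-2/3)·1 + (-11/8)·1 + 11/6·1 = 199/312 ≠ 1 ⇒ order 0.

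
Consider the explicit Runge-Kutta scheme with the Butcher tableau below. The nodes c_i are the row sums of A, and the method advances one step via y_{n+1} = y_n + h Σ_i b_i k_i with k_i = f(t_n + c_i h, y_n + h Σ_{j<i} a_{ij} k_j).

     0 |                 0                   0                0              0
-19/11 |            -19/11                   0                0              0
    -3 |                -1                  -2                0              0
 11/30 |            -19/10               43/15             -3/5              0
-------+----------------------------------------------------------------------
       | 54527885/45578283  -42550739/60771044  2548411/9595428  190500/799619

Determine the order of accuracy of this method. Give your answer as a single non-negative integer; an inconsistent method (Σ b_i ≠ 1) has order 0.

3

b = (54527885/45578283, -42550739/60771044, 2548411/9595428, 190500/799619)
c = (0, -19/11, -3, 11/30)
Ac = (0, 0, 38/11, -104/33)
Σ b_i: 54527885/45578283·1 + (-42550739/60771044)·1 + 2548411/9595428·1 + 190500/799619·1 = 1 ✓
b·c: (-42550739/60771044)·(-19/11) + 2548411/9595428·(-3) + 190500/799619·11/30 = 1/2 ✓
b·c²: (-42550739/60771044)·361/121 + 2548411/9595428·9 + 190500/799619·121/900 = 1/3 ✓
b·Ac: 2548411/9595428·38/11 + 190500/799619·(-104/33) = 1/6 ✓
b·c³: (-42550739/60771044)·(-6859/1331) + 2548411/9595428·(-27) + 190500/799619·1331/27000 = -25553984/7196571 ≠ 1/4 ⇒ order 3.
b·(c∘Ac): 2548411/9595428·(-114/11) + 190500/799619·(-52/45) = -159788227/52774854 ≠ 1/8
b·Ac²: 2548411/9595428·(-722/121) + 190500/799619·5722/1815 = -43996361/52774854 ≠ 1/12
b·A²c: 190500/799619·(-114/55) = -4343400/8795809 ≠ 1/24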